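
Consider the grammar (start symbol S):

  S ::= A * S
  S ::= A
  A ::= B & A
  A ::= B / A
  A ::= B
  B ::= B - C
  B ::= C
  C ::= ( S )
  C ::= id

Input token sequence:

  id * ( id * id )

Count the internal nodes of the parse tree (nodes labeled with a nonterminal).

16

[S [A [B [C id]]] * [S [A [B [C ( [S [A [B [C id]]] * [S [A [B [C id]]]]] )]]]]]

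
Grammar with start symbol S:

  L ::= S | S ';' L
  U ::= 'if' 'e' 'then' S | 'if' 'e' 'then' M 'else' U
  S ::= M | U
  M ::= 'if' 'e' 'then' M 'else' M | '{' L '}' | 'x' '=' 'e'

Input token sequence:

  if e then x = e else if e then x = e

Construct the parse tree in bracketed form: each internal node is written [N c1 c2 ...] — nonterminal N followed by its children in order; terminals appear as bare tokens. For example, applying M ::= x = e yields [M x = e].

[S [U if e then [M x = e] else [U if e then [S [M x = e]]]]]

S
U
if e then M else U
if e then x = e else U
if e then x = e else if e then S
if e then x = e else if e then M
if e then x = e else if e then x = e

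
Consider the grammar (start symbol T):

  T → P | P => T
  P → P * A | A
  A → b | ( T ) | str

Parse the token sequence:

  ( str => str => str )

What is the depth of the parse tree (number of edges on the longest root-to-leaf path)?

8

[T [P [A ( [T [P [A str]] => [T [P [A str]] => [T [P [A str]]]]] )]]]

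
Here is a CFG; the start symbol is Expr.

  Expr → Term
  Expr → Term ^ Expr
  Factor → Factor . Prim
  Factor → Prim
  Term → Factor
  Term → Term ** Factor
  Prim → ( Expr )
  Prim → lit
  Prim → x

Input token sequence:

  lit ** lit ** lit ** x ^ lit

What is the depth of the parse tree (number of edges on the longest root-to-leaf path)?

7

[Expr [Term [Term [Term [Term [Factor [Prim lit]]] ** [Factor [Prim lit]]] ** [Factor [Prim lit]]] ** [Factor [Prim x]]] ^ [Expr [Term [Factor [Prim lit]]]]]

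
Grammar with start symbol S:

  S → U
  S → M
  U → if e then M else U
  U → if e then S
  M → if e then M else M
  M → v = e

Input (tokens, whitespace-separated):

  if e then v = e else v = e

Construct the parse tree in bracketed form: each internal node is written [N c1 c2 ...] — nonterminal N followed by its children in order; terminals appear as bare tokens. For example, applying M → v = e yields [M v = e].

[S [M if e then [M v = e] else [M v = e]]]

S
M
if e then M else M
if e then v = e else M
if e then v = e else v = e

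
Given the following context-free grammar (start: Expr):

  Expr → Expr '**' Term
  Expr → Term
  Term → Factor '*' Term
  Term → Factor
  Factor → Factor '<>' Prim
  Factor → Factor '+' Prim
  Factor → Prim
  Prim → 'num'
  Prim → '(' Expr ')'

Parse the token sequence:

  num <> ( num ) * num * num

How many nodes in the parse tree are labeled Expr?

2

[Expr [Term [Factor [Factor [Prim num]] <> [Prim ( [Expr [Term [Factor [Prim num]]]] )]] * [Term [Factor [Prim num]] * [Term [Factor [Prim num]]]]]]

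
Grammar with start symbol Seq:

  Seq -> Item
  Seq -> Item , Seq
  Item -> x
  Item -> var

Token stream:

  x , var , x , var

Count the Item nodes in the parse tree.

[Seq [Item x] , [Seq [Item var] , [Seq [Item x] , [Seq [Item var]]]]]

4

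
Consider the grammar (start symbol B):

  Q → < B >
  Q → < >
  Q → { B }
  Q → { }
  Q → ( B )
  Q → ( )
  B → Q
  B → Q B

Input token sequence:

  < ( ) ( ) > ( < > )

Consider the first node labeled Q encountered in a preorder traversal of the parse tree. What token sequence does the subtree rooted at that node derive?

< ( ) ( ) >

[B [Q < [B [Q ( )] [B [Q ( )]]] >] [B [Q ( [B [Q < >]] )]]]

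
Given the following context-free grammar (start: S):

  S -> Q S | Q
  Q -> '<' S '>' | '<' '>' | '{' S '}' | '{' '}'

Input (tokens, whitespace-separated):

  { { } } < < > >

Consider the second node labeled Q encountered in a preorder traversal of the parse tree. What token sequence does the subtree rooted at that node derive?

[S [Q { [S [Q { }]] }] [S [Q < [S [Q < >]] >]]]

{ }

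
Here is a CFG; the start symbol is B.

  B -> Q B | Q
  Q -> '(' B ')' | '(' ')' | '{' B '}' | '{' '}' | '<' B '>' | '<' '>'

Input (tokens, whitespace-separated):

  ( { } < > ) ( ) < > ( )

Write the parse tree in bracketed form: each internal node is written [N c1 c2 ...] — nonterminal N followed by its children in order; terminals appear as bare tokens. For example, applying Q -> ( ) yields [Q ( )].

[B [Q ( [B [Q { }] [B [Q < >]]] )] [B [Q ( )] [B [Q < >] [B [Q ( )]]]]]

B
Q B
( B ) B
( Q B ) B
( { } B ) B
( { } Q ) B
( { } < > ) B
( { } < > ) Q B
( { } < > ) ( ) B
( { } < > ) ( ) Q B
( { } < > ) ( ) < > B
( { } < > ) ( ) < > Q
( { } < > ) ( ) < > ( )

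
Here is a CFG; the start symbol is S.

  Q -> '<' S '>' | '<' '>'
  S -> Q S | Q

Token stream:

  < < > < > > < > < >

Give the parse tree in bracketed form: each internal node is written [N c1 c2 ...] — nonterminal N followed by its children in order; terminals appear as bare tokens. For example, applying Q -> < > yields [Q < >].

[S [Q < [S [Q < >] [S [Q < >]]] >] [S [Q < >] [S [Q < >]]]]

S
Q S
< S > S
< Q S > S
< < > S > S
< < > Q > S
< < > < > > S
< < > < > > Q S
< < > < > > < > S
< < > < > > < > Q
< < > < > > < > < >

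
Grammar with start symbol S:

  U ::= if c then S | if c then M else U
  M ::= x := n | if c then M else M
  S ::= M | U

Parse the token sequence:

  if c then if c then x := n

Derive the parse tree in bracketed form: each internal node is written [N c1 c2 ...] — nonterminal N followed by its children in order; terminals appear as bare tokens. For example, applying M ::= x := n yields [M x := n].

S
U
if c then S
if c then U
if c then if c then S
if c then if c then M
if c then if c then x := n

[S [U if c then [S [U if c then [S [M x := n]]]]]]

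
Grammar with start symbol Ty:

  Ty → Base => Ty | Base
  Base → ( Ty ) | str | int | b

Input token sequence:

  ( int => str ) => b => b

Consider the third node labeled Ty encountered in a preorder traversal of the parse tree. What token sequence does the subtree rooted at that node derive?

str

[Ty [Base ( [Ty [Base int] => [Ty [Base str]]] )] => [Ty [Base b] => [Ty [Base b]]]]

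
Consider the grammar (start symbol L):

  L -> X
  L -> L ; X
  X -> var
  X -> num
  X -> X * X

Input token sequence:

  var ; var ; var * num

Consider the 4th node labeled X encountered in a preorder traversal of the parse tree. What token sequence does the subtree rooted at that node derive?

var

[L [L [L [X var]] ; [X var]] ; [X [X var] * [X num]]]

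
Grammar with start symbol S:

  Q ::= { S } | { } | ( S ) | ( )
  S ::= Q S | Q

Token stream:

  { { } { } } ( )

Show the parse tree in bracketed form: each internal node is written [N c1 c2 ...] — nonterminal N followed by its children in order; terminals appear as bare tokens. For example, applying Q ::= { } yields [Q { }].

[S [Q { [S [Q { }] [S [Q { }]]] }] [S [Q ( )]]]

S
Q S
{ S } S
{ Q S } S
{ { } S } S
{ { } Q } S
{ { } { } } S
{ { } { } } Q
{ { } { } } ( )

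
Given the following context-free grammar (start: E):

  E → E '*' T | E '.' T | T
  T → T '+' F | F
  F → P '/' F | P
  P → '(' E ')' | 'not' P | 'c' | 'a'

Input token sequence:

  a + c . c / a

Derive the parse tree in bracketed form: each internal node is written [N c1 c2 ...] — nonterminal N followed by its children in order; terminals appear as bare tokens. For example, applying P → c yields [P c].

[E [E [T [T [F [P a]]] + [F [P c]]]] . [T [F [P c] / [F [P a]]]]]

E
E . T
T . T
T + F . T
F + F . T
P + F . T
a + F . T
a + P . T
a + c . T
a + c . F
a + c . P / F
a + c . c / F
a + c . c / P
a + c . c / a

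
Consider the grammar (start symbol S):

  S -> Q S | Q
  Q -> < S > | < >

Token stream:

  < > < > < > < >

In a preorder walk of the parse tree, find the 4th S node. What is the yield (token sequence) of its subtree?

[S [Q < >] [S [Q < >] [S [Q < >] [S [Q < >]]]]]

< >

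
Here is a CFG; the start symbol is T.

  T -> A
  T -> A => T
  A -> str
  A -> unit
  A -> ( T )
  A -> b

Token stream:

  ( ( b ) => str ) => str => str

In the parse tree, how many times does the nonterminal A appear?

6

[T [A ( [T [A ( [T [A b]] )] => [T [A str]]] )] => [T [A str] => [T [A str]]]]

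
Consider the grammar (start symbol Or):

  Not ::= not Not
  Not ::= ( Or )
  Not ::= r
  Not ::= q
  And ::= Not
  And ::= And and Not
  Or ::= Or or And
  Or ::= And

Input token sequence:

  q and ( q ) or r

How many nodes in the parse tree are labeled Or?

3

[Or [Or [And [And [Not q]] and [Not ( [Or [And [Not q]]] )]]] or [And [Not r]]]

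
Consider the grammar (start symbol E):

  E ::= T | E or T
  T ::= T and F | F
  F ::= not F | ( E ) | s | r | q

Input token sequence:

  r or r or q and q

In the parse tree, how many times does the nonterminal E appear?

3

[E [E [E [T [F r]]] or [T [F r]]] or [T [T [F q]] and [F q]]]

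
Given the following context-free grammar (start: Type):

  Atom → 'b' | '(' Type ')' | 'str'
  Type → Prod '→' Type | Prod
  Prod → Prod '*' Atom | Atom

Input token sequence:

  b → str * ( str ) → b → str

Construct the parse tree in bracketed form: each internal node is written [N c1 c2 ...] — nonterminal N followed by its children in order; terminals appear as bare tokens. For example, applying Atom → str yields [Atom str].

[Type [Prod [Atom b]] → [Type [Prod [Prod [Atom str]] * [Atom ( [Type [Prod [Atom str]]] )]] → [Type [Prod [Atom b]] → [Type [Prod [Atom str]]]]]]

Type
Prod → Type
Atom → Type
b → Type
b → Prod → Type
b → Prod * Atom → Type
b → Atom * Atom → Type
b → str * Atom → Type
b → str * ( Type ) → Type
b → str * ( Prod ) → Type
b → str * ( Atom ) → Type
b → str * ( str ) → Type
b → str * ( str ) → Prod → Type
b → str * ( str ) → Atom → Type
b → str * ( str ) → b → Type
b → str * ( str ) → b → Prod
b → str * ( str ) → b → Atom
b → str * ( str ) → b → str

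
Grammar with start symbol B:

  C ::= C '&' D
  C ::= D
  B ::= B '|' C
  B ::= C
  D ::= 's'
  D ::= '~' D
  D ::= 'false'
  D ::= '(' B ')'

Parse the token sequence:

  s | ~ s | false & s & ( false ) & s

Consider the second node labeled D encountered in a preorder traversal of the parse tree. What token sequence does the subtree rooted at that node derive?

~ s

[B [B [B [C [D s]]] | [C [D ~ [D s]]]] | [C [C [C [C [D false]] & [D s]] & [D ( [B [C [D false]]] )]] & [D s]]]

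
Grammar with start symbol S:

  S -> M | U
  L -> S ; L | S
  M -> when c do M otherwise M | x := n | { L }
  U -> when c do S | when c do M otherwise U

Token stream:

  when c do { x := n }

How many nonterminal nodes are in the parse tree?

7

[S [U when c do [S [M { [L [S [M x := n]]] }]]]]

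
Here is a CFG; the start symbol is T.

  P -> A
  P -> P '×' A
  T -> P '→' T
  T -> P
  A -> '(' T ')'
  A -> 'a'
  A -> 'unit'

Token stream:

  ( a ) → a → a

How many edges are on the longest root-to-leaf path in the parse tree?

[T [P [A ( [T [P [A a]]] )]] → [T [P [A a]] → [T [P [A a]]]]]

6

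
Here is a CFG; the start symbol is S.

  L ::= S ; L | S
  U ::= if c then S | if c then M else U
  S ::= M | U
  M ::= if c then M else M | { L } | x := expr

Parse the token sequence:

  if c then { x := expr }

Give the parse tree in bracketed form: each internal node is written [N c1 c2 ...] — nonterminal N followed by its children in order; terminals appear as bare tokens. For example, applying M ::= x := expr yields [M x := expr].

[S [U if c then [S [M { [L [S [M x := expr]]] }]]]]

S
U
if c then S
if c then M
if c then { L }
if c then { S }
if c then { M }
if c then { x := expr }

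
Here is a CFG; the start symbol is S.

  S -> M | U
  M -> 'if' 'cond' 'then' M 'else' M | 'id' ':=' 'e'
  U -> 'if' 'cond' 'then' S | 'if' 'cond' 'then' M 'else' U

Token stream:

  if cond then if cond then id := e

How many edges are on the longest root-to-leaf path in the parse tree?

[S [U if cond then [S [U if cond then [S [M id := e]]]]]]

6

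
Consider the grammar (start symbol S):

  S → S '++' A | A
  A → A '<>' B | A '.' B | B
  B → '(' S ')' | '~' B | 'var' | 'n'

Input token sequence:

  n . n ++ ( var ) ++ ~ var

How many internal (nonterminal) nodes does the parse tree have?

15

[S [S [S [A [A [B n]] . [B n]]] ++ [A [B ( [S [A [B var]]] )]]] ++ [A [B ~ [B var]]]]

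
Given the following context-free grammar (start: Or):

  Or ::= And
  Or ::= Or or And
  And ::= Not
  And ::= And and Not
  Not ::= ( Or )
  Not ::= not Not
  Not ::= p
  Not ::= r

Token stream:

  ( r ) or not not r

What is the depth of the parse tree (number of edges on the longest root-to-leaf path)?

[Or [Or [And [Not ( [Or [And [Not r]]] )]]] or [And [Not not [Not not [Not r]]]]]

7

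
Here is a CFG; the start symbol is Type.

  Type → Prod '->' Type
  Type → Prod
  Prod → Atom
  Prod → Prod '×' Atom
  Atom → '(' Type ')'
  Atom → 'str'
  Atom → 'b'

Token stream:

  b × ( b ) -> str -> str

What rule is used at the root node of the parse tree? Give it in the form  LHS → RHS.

[Type [Prod [Prod [Atom b]] × [Atom ( [Type [Prod [Atom b]]] )]] -> [Type [Prod [Atom str]] -> [Type [Prod [Atom str]]]]]

Type → Prod '->' Type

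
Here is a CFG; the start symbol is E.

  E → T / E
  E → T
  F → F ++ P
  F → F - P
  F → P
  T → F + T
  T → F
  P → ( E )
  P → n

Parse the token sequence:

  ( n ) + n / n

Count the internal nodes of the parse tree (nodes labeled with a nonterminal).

[E [T [F [P ( [E [T [F [P n]]]] )]] + [T [F [P n]]]] / [E [T [F [P n]]]]]

15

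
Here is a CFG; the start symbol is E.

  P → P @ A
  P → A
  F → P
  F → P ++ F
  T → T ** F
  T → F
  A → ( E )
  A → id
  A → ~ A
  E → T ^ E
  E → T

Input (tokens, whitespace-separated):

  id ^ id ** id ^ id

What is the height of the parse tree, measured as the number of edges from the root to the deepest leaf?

7

[E [T [F [P [A id]]]] ^ [E [T [T [F [P [A id]]]] ** [F [P [A id]]]] ^ [E [T [F [P [A id]]]]]]]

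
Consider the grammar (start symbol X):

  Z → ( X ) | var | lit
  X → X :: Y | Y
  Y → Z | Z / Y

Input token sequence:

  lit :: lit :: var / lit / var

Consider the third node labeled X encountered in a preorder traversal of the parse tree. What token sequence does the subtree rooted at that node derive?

[X [X [X [Y [Z lit]]] :: [Y [Z lit]]] :: [Y [Z var] / [Y [Z lit] / [Y [Z var]]]]]

lit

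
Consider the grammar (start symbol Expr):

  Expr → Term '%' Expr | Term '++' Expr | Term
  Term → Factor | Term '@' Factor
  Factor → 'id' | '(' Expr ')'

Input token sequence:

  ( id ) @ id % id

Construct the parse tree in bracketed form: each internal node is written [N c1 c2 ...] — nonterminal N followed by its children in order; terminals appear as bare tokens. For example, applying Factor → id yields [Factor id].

[Expr [Term [Term [Factor ( [Expr [Term [Factor id]]] )]] @ [Factor id]] % [Expr [Term [Factor id]]]]

Expr
Term % Expr
Term @ Factor % Expr
Factor @ Factor % Expr
( Expr ) @ Factor % Expr
( Term ) @ Factor % Expr
( Factor ) @ Factor % Expr
( id ) @ Factor % Expr
( id ) @ id % Expr
( id ) @ id % Term
( id ) @ id % Factor
( id ) @ id % id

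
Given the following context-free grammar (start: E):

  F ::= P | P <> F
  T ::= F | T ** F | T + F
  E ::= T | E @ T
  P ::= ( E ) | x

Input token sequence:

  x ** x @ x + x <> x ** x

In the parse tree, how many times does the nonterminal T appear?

[E [E [T [T [F [P x]]] ** [F [P x]]]] @ [T [T [T [F [P x]]] + [F [P x] <> [F [P x]]]] ** [F [P x]]]]

5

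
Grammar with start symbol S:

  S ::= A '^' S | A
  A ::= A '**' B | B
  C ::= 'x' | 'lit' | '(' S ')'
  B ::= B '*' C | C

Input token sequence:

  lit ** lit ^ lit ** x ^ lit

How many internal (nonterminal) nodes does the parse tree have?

18

[S [A [A [B [C lit]]] ** [B [C lit]]] ^ [S [A [A [B [C lit]]] ** [B [C x]]] ^ [S [A [B [C lit]]]]]]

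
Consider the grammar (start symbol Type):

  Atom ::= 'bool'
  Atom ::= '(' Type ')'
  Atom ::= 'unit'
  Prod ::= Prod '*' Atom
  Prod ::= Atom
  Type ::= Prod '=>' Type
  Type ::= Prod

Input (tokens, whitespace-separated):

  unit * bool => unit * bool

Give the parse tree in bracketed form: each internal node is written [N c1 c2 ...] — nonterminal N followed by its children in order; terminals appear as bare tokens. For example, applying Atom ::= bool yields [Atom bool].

[Type [Prod [Prod [Atom unit]] * [Atom bool]] => [Type [Prod [Prod [Atom unit]] * [Atom bool]]]]

Type
Prod => Type
Prod * Atom => Type
Atom * Atom => Type
unit * Atom => Type
unit * bool => Type
unit * bool => Prod
unit * bool => Prod * Atom
unit * bool => Atom * Atom
unit * bool => unit * Atom
unit * bool => unit * bool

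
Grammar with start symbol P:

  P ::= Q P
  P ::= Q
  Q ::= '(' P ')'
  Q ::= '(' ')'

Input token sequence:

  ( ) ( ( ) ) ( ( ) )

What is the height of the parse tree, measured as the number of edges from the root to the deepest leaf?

6

[P [Q ( )] [P [Q ( [P [Q ( )]] )] [P [Q ( [P [Q ( )]] )]]]]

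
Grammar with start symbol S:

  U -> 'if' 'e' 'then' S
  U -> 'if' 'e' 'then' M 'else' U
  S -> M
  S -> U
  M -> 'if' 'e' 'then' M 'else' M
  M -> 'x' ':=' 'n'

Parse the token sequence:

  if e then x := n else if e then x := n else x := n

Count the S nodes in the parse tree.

[S [M if e then [M x := n] else [M if e then [M x := n] else [M x := n]]]]

1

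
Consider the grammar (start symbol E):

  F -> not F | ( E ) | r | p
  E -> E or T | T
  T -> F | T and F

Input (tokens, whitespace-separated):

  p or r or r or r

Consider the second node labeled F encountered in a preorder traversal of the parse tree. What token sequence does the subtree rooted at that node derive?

[E [E [E [E [T [F p]]] or [T [F r]]] or [T [F r]]] or [T [F r]]]

r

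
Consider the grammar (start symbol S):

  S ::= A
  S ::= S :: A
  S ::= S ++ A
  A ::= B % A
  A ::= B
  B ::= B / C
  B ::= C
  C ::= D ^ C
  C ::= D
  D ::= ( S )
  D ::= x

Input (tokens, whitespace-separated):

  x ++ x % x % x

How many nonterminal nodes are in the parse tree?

[S [S [A [B [C [D x]]]]] ++ [A [B [C [D x]]] % [A [B [C [D x]]] % [A [B [C [D x]]]]]]]

18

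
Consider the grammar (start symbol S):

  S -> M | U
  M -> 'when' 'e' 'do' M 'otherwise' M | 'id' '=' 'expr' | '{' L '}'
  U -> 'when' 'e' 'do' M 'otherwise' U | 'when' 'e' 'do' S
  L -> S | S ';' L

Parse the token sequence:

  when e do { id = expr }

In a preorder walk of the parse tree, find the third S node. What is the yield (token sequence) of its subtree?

id = expr

[S [U when e do [S [M { [L [S [M id = expr]]] }]]]]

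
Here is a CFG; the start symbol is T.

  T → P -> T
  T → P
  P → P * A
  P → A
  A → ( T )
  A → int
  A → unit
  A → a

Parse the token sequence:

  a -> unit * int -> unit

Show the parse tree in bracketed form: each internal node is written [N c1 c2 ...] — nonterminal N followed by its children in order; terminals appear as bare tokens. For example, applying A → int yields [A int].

[T [P [A a]] -> [T [P [P [A unit]] * [A int]] -> [T [P [A unit]]]]]

T
P -> T
A -> T
a -> T
a -> P -> T
a -> P * A -> T
a -> A * A -> T
a -> unit * A -> T
a -> unit * int -> T
a -> unit * int -> P
a -> unit * int -> A
a -> unit * int -> unit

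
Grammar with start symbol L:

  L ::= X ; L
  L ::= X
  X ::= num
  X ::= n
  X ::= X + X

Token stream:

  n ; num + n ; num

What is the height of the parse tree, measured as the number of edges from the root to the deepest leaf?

4

[L [X n] ; [L [X [X num] + [X n]] ; [L [X num]]]]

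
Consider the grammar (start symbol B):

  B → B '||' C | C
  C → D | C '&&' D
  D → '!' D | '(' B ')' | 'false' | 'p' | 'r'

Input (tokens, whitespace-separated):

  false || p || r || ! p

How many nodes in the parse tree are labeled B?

[B [B [B [B [C [D false]]] || [C [D p]]] || [C [D r]]] || [C [D ! [D p]]]]

4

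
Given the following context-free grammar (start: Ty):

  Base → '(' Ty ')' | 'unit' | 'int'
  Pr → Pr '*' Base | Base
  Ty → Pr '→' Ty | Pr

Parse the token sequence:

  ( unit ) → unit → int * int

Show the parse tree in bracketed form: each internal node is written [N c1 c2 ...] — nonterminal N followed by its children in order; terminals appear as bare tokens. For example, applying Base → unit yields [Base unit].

[Ty [Pr [Base ( [Ty [Pr [Base unit]]] )]] → [Ty [Pr [Base unit]] → [Ty [Pr [Pr [Base int]] * [Base int]]]]]

Ty
Pr → Ty
Base → Ty
( Ty ) → Ty
( Pr ) → Ty
( Base ) → Ty
( unit ) → Ty
( unit ) → Pr → Ty
( unit ) → Base → Ty
( unit ) → unit → Ty
( unit ) → unit → Pr
( unit ) → unit → Pr * Base
( unit ) → unit → Base * Base
( unit ) → unit → int * Base
( unit ) → unit → int * int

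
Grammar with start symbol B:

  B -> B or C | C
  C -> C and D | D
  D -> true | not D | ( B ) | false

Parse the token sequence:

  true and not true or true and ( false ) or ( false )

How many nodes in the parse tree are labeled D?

[B [B [B [C [C [D true]] and [D not [D true]]]] or [C [C [D true]] and [D ( [B [C [D false]]] )]]] or [C [D ( [B [C [D false]]] )]]]

8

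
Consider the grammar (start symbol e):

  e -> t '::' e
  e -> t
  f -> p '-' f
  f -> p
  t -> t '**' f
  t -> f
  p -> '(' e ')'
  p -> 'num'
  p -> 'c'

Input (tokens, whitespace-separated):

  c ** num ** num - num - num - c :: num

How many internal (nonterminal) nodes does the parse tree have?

20

[e [t [t [t [f [p c]]] ** [f [p num]]] ** [f [p num] - [f [p num] - [f [p num] - [f [p c]]]]]] :: [e [t [f [p num]]]]]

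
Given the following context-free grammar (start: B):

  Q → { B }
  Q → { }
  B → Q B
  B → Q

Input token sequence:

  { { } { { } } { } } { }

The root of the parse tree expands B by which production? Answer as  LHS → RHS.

B → Q B

[B [Q { [B [Q { }] [B [Q { [B [Q { }]] }] [B [Q { }]]]] }] [B [Q { }]]]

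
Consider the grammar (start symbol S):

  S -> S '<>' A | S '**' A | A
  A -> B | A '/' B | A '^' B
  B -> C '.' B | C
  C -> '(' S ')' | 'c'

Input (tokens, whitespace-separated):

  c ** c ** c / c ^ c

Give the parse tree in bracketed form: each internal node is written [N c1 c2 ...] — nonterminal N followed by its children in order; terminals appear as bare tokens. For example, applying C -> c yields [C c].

[S [S [S [A [B [C c]]]] ** [A [B [C c]]]] ** [A [A [A [B [C c]]] / [B [C c]]] ^ [B [C c]]]]

S
S ** A
S ** A ** A
A ** A ** A
B ** A ** A
C ** A ** A
c ** A ** A
c ** B ** A
c ** C ** A
c ** c ** A
c ** c ** A ^ B
c ** c ** A / B ^ B
c ** c ** B / B ^ B
c ** c ** C / B ^ B
c ** c ** c / B ^ B
c ** c ** c / C ^ B
c ** c ** c / c ^ B
c ** c ** c / c ^ C
c ** c ** c / c ^ c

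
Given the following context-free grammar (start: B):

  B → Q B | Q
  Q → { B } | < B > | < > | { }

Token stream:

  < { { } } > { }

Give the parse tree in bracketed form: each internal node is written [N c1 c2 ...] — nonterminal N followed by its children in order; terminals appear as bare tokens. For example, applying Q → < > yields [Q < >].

B
Q B
< B > B
< Q > B
< { B } > B
< { Q } > B
< { { } } > B
< { { } } > Q
< { { } } > { }

[B [Q < [B [Q { [B [Q { }]] }]] >] [B [Q { }]]]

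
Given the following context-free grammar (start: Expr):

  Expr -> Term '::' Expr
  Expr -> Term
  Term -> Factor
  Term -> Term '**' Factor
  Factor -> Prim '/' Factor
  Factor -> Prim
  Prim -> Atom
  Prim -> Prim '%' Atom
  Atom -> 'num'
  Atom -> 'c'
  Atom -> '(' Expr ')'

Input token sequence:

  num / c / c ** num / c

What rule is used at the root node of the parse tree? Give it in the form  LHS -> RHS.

[Expr [Term [Term [Factor [Prim [Atom num]] / [Factor [Prim [Atom c]] / [Factor [Prim [Atom c]]]]]] ** [Factor [Prim [Atom num]] / [Factor [Prim [Atom c]]]]]]

Expr -> Term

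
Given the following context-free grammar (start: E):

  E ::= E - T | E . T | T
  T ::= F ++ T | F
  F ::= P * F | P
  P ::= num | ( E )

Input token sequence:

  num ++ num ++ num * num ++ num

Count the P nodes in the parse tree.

[E [T [F [P num]] ++ [T [F [P num]] ++ [T [F [P num] * [F [P num]]] ++ [T [F [P num]]]]]]]

5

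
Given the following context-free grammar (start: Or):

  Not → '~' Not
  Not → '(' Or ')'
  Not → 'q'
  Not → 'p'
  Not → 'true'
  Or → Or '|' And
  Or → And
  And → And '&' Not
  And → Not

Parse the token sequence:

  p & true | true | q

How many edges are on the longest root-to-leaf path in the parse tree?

6

[Or [Or [Or [And [And [Not p]] & [Not true]]] | [And [Not true]]] | [And [Not q]]]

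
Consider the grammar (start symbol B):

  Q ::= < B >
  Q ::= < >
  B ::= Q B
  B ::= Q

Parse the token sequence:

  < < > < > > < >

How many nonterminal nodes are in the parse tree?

[B [Q < [B [Q < >] [B [Q < >]]] >] [B [Q < >]]]

8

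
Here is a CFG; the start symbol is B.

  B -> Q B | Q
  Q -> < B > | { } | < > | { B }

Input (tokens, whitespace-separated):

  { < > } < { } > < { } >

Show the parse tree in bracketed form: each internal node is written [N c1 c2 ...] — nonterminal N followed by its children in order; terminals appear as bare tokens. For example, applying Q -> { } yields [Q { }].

B
Q B
{ B } B
{ Q } B
{ < > } B
{ < > } Q B
{ < > } < B > B
{ < > } < Q > B
{ < > } < { } > B
{ < > } < { } > Q
{ < > } < { } > < B >
{ < > } < { } > < Q >
{ < > } < { } > < { } >

[B [Q { [B [Q < >]] }] [B [Q < [B [Q { }]] >] [B [Q < [B [Q { }]] >]]]]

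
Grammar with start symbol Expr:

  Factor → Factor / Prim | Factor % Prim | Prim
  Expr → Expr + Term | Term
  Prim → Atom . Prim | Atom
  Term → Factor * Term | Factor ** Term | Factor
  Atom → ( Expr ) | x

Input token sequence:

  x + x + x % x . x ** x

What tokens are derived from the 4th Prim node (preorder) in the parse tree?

x . x

[Expr [Expr [Expr [Term [Factor [Prim [Atom x]]]]] + [Term [Factor [Prim [Atom x]]]]] + [Term [Factor [Factor [Prim [Atom x]]] % [Prim [Atom x] . [Prim [Atom x]]]] ** [Term [Factor [Prim [Atom x]]]]]]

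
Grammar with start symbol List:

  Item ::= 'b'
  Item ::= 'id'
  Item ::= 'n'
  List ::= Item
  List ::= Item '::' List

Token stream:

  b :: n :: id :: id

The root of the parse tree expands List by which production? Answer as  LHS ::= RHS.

[List [Item b] :: [List [Item n] :: [List [Item id] :: [List [Item id]]]]]

List ::= Item '::' List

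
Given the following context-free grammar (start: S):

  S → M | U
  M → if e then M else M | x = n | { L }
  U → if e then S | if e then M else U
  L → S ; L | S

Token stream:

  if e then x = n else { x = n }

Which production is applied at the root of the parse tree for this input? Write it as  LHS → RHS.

[S [M if e then [M x = n] else [M { [L [S [M x = n]]] }]]]

S → M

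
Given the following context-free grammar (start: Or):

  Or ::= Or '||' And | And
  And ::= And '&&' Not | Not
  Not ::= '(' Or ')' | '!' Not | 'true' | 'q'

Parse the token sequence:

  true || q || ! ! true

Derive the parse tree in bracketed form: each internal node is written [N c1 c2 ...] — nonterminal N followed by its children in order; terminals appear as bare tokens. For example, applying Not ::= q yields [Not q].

[Or [Or [Or [And [Not true]]] || [And [Not q]]] || [And [Not ! [Not ! [Not true]]]]]

Or
Or || And
Or || And || And
And || And || And
Not || And || And
true || And || And
true || Not || And
true || q || And
true || q || Not
true || q || ! Not
true || q || ! ! Not
true || q || ! ! true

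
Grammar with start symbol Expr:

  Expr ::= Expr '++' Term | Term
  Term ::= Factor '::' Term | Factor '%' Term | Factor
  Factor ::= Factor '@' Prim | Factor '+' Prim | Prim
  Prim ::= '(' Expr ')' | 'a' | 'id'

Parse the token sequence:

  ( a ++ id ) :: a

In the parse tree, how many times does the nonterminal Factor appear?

4

[Expr [Term [Factor [Prim ( [Expr [Expr [Term [Factor [Prim a]]]] ++ [Term [Factor [Prim id]]]] )]] :: [Term [Factor [Prim a]]]]]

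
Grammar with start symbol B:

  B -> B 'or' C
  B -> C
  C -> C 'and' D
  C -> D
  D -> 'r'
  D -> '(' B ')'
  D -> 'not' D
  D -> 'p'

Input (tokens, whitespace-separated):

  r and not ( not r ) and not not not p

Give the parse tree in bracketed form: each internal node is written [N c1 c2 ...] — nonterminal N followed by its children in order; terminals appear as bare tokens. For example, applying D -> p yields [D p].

[B [C [C [C [D r]] and [D not [D ( [B [C [D not [D r]]]] )]]] and [D not [D not [D not [D p]]]]]]

B
C
C and D
C and D and D
D and D and D
r and D and D
r and not D and D
r and not ( B ) and D
r and not ( C ) and D
r and not ( D ) and D
r and not ( not D ) and D
r and not ( not r ) and D
r and not ( not r ) and not D
r and not ( not r ) and not not D
r and not ( not r ) and not not not D
r and not ( not r ) and not not not p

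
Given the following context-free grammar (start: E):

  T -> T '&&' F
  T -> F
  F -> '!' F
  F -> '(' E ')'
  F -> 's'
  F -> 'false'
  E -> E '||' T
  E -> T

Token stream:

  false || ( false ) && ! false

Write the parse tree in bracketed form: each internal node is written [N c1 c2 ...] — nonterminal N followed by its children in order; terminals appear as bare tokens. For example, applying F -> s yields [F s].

[E [E [T [F false]]] || [T [T [F ( [E [T [F false]]] )]] && [F ! [F false]]]]

E
E || T
T || T
F || T
false || T
false || T && F
false || F && F
false || ( E ) && F
false || ( T ) && F
false || ( F ) && F
false || ( false ) && F
false || ( false ) && ! F
false || ( false ) && ! false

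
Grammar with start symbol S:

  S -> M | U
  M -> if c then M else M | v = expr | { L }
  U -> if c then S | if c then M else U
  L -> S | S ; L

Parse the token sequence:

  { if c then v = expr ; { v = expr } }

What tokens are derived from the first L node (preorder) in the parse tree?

if c then v = expr ; { v = expr }

[S [M { [L [S [U if c then [S [M v = expr]]]] ; [L [S [M { [L [S [M v = expr]]] }]]]] }]]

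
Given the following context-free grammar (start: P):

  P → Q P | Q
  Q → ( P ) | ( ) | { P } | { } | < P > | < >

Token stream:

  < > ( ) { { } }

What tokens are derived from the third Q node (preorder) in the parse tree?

{ { } }

[P [Q < >] [P [Q ( )] [P [Q { [P [Q { }]] }]]]]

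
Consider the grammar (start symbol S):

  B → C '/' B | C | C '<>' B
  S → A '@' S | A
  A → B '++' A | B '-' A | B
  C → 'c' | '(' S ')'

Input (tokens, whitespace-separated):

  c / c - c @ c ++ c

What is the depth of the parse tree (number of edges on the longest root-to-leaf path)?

[S [A [B [C c] / [B [C c]]] - [A [B [C c]]]] @ [S [A [B [C c]] ++ [A [B [C c]]]]]]

6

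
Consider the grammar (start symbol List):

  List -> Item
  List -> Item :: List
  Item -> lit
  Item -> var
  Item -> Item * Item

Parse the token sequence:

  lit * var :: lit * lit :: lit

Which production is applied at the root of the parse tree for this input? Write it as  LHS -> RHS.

List -> Item :: List

[List [Item [Item lit] * [Item var]] :: [List [Item [Item lit] * [Item lit]] :: [List [Item lit]]]]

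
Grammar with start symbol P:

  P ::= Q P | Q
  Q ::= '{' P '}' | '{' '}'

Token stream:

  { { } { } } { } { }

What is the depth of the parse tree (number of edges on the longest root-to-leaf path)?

5

[P [Q { [P [Q { }] [P [Q { }]]] }] [P [Q { }] [P [Q { }]]]]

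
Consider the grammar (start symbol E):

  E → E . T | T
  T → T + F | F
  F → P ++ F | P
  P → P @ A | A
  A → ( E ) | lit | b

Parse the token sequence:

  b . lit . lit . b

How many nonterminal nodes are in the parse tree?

20

[E [E [E [E [T [F [P [A b]]]]] . [T [F [P [A lit]]]]] . [T [F [P [A lit]]]]] . [T [F [P [A b]]]]]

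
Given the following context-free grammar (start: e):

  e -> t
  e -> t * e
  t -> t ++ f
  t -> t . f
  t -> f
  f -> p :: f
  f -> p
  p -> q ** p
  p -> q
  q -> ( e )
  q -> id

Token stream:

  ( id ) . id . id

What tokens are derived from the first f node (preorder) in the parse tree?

( id )

[e [t [t [t [f [p [q ( [e [t [f [p [q id]]]]] )]]]] . [f [p [q id]]]] . [f [p [q id]]]]]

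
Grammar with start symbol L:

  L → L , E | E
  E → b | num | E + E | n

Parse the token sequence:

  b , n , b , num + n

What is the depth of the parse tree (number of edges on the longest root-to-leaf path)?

[L [L [L [L [E b]] , [E n]] , [E b]] , [E [E num] + [E n]]]

5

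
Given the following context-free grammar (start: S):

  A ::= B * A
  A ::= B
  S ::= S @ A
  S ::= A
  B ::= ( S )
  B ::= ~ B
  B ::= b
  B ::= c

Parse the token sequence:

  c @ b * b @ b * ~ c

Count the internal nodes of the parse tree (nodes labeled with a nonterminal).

14

[S [S [S [A [B c]]] @ [A [B b] * [A [B b]]]] @ [A [B b] * [A [B ~ [B c]]]]]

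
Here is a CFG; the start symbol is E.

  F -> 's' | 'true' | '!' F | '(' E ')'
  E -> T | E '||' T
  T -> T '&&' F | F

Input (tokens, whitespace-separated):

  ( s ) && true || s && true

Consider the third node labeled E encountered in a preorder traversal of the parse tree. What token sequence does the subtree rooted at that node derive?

[E [E [T [T [F ( [E [T [F s]]] )]] && [F true]]] || [T [T [F s]] && [F true]]]

s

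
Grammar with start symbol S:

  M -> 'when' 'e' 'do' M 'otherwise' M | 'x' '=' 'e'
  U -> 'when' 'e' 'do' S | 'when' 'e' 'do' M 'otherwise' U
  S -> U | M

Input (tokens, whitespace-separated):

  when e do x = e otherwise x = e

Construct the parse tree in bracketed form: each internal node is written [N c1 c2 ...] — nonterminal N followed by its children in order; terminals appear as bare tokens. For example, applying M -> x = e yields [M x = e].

[S [M when e do [M x = e] otherwise [M x = e]]]

S
M
when e do M otherwise M
when e do x = e otherwise M
when e do x = e otherwise x = e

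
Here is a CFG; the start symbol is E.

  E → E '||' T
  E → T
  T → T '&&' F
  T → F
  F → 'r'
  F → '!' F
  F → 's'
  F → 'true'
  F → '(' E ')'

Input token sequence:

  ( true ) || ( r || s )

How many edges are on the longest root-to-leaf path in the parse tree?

7

[E [E [T [F ( [E [T [F true]]] )]]] || [T [F ( [E [E [T [F r]]] || [T [F s]]] )]]]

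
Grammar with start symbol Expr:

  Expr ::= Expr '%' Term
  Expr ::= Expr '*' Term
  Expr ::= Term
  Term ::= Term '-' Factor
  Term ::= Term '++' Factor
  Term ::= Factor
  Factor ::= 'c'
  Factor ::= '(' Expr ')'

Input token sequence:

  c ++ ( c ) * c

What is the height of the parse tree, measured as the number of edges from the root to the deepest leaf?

7

[Expr [Expr [Term [Term [Factor c]] ++ [Factor ( [Expr [Term [Factor c]]] )]]] * [Term [Factor c]]]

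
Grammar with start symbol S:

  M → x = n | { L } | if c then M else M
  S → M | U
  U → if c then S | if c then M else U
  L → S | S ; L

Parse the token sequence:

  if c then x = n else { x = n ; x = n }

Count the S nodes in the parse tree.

[S [M if c then [M x = n] else [M { [L [S [M x = n]] ; [L [S [M x = n]]]] }]]]

3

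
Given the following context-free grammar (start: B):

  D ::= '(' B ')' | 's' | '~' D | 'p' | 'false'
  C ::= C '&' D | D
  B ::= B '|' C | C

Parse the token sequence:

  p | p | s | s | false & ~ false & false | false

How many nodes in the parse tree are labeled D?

9

[B [B [B [B [B [B [C [D p]]] | [C [D p]]] | [C [D s]]] | [C [D s]]] | [C [C [C [D false]] & [D ~ [D false]]] & [D false]]] | [C [D false]]]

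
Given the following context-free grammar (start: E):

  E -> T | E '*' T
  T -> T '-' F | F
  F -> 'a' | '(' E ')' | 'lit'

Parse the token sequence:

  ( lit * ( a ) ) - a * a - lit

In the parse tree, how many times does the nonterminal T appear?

7

[E [E [T [T [F ( [E [E [T [F lit]]] * [T [F ( [E [T [F a]]] )]]] )]] - [F a]]] * [T [T [F a]] - [F lit]]]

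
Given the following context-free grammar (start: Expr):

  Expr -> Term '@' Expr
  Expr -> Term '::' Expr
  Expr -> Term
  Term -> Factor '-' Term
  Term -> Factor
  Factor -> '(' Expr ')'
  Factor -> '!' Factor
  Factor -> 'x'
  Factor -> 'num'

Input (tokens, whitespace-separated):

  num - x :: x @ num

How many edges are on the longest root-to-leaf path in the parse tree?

5

[Expr [Term [Factor num] - [Term [Factor x]]] :: [Expr [Term [Factor x]] @ [Expr [Term [Factor num]]]]]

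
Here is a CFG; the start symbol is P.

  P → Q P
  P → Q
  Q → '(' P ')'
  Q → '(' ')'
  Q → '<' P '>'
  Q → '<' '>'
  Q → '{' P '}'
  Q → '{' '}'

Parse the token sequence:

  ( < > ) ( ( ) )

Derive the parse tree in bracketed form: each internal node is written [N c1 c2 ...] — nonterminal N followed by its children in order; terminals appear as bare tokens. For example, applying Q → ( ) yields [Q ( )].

[P [Q ( [P [Q < >]] )] [P [Q ( [P [Q ( )]] )]]]

P
Q P
( P ) P
( Q ) P
( < > ) P
( < > ) Q
( < > ) ( P )
( < > ) ( Q )
( < > ) ( ( ) )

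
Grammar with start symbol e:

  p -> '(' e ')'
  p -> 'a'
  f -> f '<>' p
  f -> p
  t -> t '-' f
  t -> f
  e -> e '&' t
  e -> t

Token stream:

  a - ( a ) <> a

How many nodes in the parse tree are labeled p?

[e [t [t [f [p a]]] - [f [f [p ( [e [t [f [p a]]]] )]] <> [p a]]]]

4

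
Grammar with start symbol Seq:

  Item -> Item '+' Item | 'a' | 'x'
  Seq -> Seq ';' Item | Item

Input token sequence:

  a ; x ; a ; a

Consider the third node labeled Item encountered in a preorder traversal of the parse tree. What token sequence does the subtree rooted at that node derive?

[Seq [Seq [Seq [Seq [Item a]] ; [Item x]] ; [Item a]] ; [Item a]]

a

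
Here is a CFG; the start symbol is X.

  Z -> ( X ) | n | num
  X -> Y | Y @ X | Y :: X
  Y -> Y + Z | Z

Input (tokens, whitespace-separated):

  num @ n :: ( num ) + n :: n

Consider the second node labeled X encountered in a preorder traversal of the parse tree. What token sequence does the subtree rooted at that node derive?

n :: ( num ) + n :: n

[X [Y [Z num]] @ [X [Y [Z n]] :: [X [Y [Y [Z ( [X [Y [Z num]]] )]] + [Z n]] :: [X [Y [Z n]]]]]]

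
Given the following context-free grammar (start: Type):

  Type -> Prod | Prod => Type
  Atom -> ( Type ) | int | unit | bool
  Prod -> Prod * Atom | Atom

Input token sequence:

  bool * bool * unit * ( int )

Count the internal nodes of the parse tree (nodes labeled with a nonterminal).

[Type [Prod [Prod [Prod [Prod [Atom bool]] * [Atom bool]] * [Atom unit]] * [Atom ( [Type [Prod [Atom int]]] )]]]

12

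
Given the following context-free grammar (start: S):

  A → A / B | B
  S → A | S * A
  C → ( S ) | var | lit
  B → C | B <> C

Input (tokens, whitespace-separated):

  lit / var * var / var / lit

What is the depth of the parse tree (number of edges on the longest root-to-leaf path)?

6

[S [S [A [A [B [C lit]]] / [B [C var]]]] * [A [A [A [B [C var]]] / [B [C var]]] / [B [C lit]]]]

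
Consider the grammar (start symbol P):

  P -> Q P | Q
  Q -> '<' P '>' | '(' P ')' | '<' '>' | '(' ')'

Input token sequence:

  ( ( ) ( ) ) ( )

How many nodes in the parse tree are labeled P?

4

[P [Q ( [P [Q ( )] [P [Q ( )]]] )] [P [Q ( )]]]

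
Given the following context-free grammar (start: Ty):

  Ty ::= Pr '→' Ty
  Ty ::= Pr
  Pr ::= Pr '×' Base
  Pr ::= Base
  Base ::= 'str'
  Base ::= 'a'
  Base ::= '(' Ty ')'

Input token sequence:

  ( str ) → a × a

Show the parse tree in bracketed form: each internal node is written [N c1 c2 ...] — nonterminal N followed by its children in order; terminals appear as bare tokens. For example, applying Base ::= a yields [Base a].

Ty
Pr → Ty
Base → Ty
( Ty ) → Ty
( Pr ) → Ty
( Base ) → Ty
( str ) → Ty
( str ) → Pr
( str ) → Pr × Base
( str ) → Base × Base
( str ) → a × Base
( str ) → a × a

[Ty [Pr [Base ( [Ty [Pr [Base str]]] )]] → [Ty [Pr [Pr [Base a]] × [Base a]]]]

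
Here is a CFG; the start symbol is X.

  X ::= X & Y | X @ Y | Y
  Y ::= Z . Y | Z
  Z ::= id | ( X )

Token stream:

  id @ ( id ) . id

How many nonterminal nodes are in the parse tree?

[X [X [Y [Z id]]] @ [Y [Z ( [X [Y [Z id]]] )] . [Y [Z id]]]]

11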